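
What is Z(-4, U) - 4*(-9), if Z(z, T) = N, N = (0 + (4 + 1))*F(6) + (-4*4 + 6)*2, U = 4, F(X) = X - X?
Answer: 16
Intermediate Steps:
F(X) = 0
N = -20 (N = (0 + (4 + 1))*0 + (-4*4 + 6)*2 = (0 + 5)*0 + (-16 + 6)*2 = 5*0 - 10*2 = 0 - 20 = -20)
Z(z, T) = -20
Z(-4, U) - 4*(-9) = -20 - 4*(-9) = -20 + 36 = 16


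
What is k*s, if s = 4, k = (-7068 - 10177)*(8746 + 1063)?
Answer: -676624820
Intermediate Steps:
k = -169156205 (k = -17245*9809 = -169156205)
k*s = -169156205*4 = -676624820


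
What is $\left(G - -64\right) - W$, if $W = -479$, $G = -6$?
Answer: $537$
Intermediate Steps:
$\left(G - -64\right) - W = \left(-6 - -64\right) - -479 = \left(-6 + 64\right) + 479 = 58 + 479 = 537$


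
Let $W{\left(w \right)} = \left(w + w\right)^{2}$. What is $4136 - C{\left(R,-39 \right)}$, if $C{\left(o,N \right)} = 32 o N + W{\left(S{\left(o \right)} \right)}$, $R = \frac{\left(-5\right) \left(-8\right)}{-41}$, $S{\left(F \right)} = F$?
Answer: $\frac{4899496}{1681} \approx 2914.6$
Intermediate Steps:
$R = - \frac{40}{41}$ ($R = 40 \left(- \frac{1}{41}\right) = - \frac{40}{41} \approx -0.97561$)
$W{\left(w \right)} = 4 w^{2}$ ($W{\left(w \right)} = \left(2 w\right)^{2} = 4 w^{2}$)
$C{\left(o,N \right)} = 4 o^{2} + 32 N o$ ($C{\left(o,N \right)} = 32 o N + 4 o^{2} = 32 N o + 4 o^{2} = 4 o^{2} + 32 N o$)
$4136 - C{\left(R,-39 \right)} = 4136 - 4 \left(- \frac{40}{41}\right) \left(- \frac{40}{41} + 8 \left(-39\right)\right) = 4136 - 4 \left(- \frac{40}{41}\right) \left(- \frac{40}{41} - 312\right) = 4136 - 4 \left(- \frac{40}{41}\right) \left(- \frac{12832}{41}\right) = 4136 - \frac{2053120}{1681} = \frac{4899496}{1681}$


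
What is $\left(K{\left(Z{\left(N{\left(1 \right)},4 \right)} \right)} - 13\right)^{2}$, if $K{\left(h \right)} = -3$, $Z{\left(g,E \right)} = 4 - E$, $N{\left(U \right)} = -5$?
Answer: $256$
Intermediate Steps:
$\left(K{\left(Z{\left(N{\left(1 \right)},4 \right)} \right)} - 13\right)^{2} = \left(-3 - 13\right)^{2} = \left(-16\right)^{2} = 256$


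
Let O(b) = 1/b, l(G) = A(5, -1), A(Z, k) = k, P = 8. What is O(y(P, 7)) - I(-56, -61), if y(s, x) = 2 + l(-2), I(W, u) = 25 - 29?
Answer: 5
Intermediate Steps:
l(G) = -1
I(W, u) = -4
y(s, x) = 1 (y(s, x) = 2 - 1 = 1)
O(y(P, 7)) - I(-56, -61) = 1/1 - 1*(-4) = 1 + 4 = 5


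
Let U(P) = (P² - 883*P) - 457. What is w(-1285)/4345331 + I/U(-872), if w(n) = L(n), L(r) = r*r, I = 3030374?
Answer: 15694192164969/6647934932893 ≈ 2.3608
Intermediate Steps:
L(r) = r²
U(P) = -457 + P² - 883*P
w(n) = n²
w(-1285)/4345331 + I/U(-872) = (-1285)²/4345331 + 3030374/(-457 + (-872)² - 883*(-872)) = 1651225*(1/4345331) + 3030374/(-457 + 760384 + 769976) = 1651225/4345331 + 3030374/1529903 = 15694192164969/6647934932893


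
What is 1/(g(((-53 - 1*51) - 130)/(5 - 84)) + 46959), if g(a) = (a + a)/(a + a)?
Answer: 1/46960 ≈ 2.1295e-5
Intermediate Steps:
g(a) = 1 (g(a) = (2*a)/((2*a)) = (2*a)*(1/(2*a)) = 1)
1/(g(((-53 - 1*51) - 130)/(5 - 84)) + 46959) = 1/(1 + 46959) = 1/46960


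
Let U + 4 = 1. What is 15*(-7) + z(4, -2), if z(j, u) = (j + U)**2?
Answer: -104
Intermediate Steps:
U = -3 (U = -4 + 1 = -3)
z(j, u) = (-3 + j)**2 (z(j, u) = (j - 3)**2 = (-3 + j)**2)
15*(-7) + z(4, -2) = 15*(-7) + (-3 + 4)**2 = -105 + 1**2 = -105 + 1 = -104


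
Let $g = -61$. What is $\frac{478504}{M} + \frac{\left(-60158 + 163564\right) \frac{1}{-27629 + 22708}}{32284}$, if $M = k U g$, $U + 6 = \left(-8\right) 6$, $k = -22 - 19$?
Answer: $- \frac{19008421811545}{5363992524114} \approx -3.5437$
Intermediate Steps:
$k = -41$ ($k = -22 - 19 = -41$)
$U = -54$ ($U = -6 - 48 = -54$)
$M = -135054$ ($M = \left(-41\right) \left(-54\right) \left(-61\right) = 2214 \left(-61\right) = -135054$)
$\frac{478504}{M} + \frac{\left(-60158 + 163564\right) \frac{1}{-27629 + 22708}}{32284} = \frac{478504}{-135054} + \frac{\left(-60158 + 163564\right) \frac{1}{-27629 + 22708}}{32284} = 478504 \left(- \frac{1}{135054}\right) + \frac{103406}{-4921} \cdot \frac{1}{32284} = - \frac{239252}{67527} + 103406 \left(- \frac{1}{4921}\right) \frac{1}{32284} = - \frac{239252}{67527} - \frac{51703}{79434782} = - \frac{19008421811545}{5363992524114}$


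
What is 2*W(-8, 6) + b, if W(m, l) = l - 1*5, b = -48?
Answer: -46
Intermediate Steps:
W(m, l) = -5 + l (W(m, l) = l - 5 = -5 + l)
2*W(-8, 6) + b = 2*(-5 + 6) - 48 = 2*1 - 48 = 2 - 48 = -46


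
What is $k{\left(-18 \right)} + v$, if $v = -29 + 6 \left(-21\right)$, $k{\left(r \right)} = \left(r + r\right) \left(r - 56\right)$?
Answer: $2509$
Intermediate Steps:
$k{\left(r \right)} = 2 r \left(-56 + r\right)$
$v = -155$ ($v = -29 - 126 = -155$)
$k{\left(-18 \right)} + v = 2 \left(-18\right) \left(-56 - 18\right) - 155 = 2 \left(-18\right) \left(-74\right) - 155 = 2664 - 155 = 2509$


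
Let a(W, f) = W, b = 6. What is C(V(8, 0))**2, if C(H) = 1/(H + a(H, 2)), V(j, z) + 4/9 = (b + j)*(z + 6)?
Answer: 81/2262016 ≈ 3.5809e-5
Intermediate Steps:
V(j, z) = -4/9 + (6 + j)*(6 + z) (V(j, z) = -4/9 + (6 + j)*(z + 6) = -4/9 + (6 + j)*(6 + z))
C(H) = 1/(2*H) (C(H) = 1/(H + H) = 1/(2*H))
C(V(8, 0))**2 = (1/(2*(320/9 + 6*8 + 6*0 + 8*0)))**2 = (1/(2*(320/9 + 48 + 0 + 0)))**2 = (1/(2*(752/9)))**2 = ((1/2)*(9/752))**2 = (9/1504)**2 = 81/2262016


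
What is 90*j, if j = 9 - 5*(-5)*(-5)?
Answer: -10440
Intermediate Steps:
j = -116 (j = 9 + 25*(-5) = 9 - 125 = -116)
90*j = 90*(-116) = -10440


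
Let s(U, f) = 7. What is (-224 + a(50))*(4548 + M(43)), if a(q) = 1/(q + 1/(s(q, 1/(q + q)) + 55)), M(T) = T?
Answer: -3188734142/3101 ≈ -1.0283e+6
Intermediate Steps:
a(q) = 1/(1/62 + q) (a(q) = 1/(q + 1/(7 + 55)) = 1/(q + 1/62) = 1/(1/62 + q))
(-224 + a(50))*(4548 + M(43)) = (-224 + 62/(1 + 62*50))*(4548 + 43) = (-224 + 62/(1 + 3100))*4591 = (-224 + 62/3101)*4591 = -694562/3101*4591 = -3188734142/3101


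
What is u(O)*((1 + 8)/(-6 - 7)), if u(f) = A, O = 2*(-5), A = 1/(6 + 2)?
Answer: -9/104 ≈ -0.086538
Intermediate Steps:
A = ⅛ (A = 1/8 = ⅛ ≈ 0.12500)
O = -10
u(f) = ⅛
u(O)*((1 + 8)/(-6 - 7)) = ((1 + 8)/(-6 - 7))/8 = (9/(-13))/8 = (9*(-1/13))/8 = (⅛)*(-9/13) = -9/104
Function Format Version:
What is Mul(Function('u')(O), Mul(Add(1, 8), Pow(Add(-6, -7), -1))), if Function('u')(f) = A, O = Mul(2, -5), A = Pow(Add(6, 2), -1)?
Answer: Rational(-9, 104) ≈ -0.086538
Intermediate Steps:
A = Rational(1, 8) (A = Pow(8, -1) = Rational(1, 8) ≈ 0.12500)
O = -10
Function('u')(f) = Rational(1, 8)
Mul(Function('u')(O), Mul(Add(1, 8), Pow(Add(-6, -7), -1))) = Mul(Rational(1, 8), Mul(Add(1, 8), Pow(Add(-6, -7), -1))) = Mul(Rational(1, 8), Mul(9, Pow(-13, -1))) = Mul(Rational(1, 8), Mul(9, Rational(-1, 13))) = Mul(Rational(1, 8), Rational(-9, 13)) = Rational(-9, 104)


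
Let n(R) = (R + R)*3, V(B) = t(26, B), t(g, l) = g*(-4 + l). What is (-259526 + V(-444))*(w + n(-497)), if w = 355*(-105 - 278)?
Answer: 37678813778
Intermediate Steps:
w = -135965 (w = 355*(-383) = -135965)
V(B) = -104 + 26*B (V(B) = 26*(-4 + B) = -104 + 26*B)
n(R) = 6*R (n(R) = (2*R)*3 = 6*R)
(-259526 + V(-444))*(w + n(-497)) = (-259526 + (-104 + 26*(-444)))*(-135965 + 6*(-497)) = (-259526 + (-104 - 11544))*(-135965 - 2982) = (-259526 - 11648)*(-138947) = -271174*(-138947) = 37678813778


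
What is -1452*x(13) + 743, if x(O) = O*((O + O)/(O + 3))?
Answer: -59861/2 ≈ -29931.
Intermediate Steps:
x(O) = 2*O²/(3 + O) (x(O) = O*((2*O)/(3 + O)) = O*(2*O/(3 + O)) = 2*O²/(3 + O))
-1452*x(13) + 743 = -2904*13²/(3 + 13) + 743 = -2904*169/16 + 743 = -1452*169/8 + 743 = -61347/2 + 743 = -59861/2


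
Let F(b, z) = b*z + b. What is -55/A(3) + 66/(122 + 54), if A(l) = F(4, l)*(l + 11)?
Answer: 29/224 ≈ 0.12946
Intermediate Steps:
F(b, z) = b + b*z
A(l) = (4 + 4*l)*(11 + l) (A(l) = (4*(1 + l))*(l + 11) = (4 + 4*l)*(11 + l))
-55/A(3) + 66/(122 + 54) = -55*1/(4*(1 + 3)*(11 + 3)) + 66/(122 + 54) = -55/(4*4*14) + 66/176 = -55/224 + (1/176)*66 = -55*1/224 + 3/8 = -55/224 + 3/8 = 29/224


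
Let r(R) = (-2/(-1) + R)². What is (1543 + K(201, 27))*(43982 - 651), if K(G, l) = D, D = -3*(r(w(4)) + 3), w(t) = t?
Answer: 61790006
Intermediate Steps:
r(R) = (2 + R)² (r(R) = (-2*(-1) + R)² = (2 + R)²)
D = -117 (D = -3*((2 + 4)² + 3) = -3*(6² + 3) = -3*(36 + 3) = -3*39 = -117)
K(G, l) = -117
(1543 + K(201, 27))*(43982 - 651) = (1543 - 117)*(43982 - 651) = 1426*43331 = 61790006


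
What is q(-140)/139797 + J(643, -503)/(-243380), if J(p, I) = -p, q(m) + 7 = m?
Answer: 368113/231454380 ≈ 0.0015904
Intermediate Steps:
q(m) = -7 + m
q(-140)/139797 + J(643, -503)/(-243380) = (-7 - 140)/139797 - 1*643/(-243380) = -147*1/139797 - 643*(-1/243380) = -1/951 + 643/243380 = 368113/231454380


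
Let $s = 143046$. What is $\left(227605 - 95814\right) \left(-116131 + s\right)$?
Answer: $3547154765$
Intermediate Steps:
$\left(227605 - 95814\right) \left(-116131 + s\right) = \left(227605 - 95814\right) \left(-116131 + 143046\right) = 131791 \cdot 26915 = 3547154765$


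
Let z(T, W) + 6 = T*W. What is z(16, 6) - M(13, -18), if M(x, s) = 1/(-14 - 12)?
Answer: 2341/26 ≈ 90.038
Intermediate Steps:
z(T, W) = -6 + T*W
M(x, s) = -1/26 (M(x, s) = 1/(-26) = -1/26)
z(16, 6) - M(13, -18) = (-6 + 16*6) - 1*(-1/26) = (-6 + 96) + 1/26 = 90 + 1/26 = 2341/26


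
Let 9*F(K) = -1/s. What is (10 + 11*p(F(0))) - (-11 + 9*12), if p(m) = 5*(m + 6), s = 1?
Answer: 2132/9 ≈ 236.89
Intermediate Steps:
F(K) = -⅑ (F(K) = (-1/1)/9 = (-1*1)/9 = (⅑)*(-1) = -⅑)
p(m) = 30 + 5*m (p(m) = 5*(6 + m) = 30 + 5*m)
(10 + 11*p(F(0))) - (-11 + 9*12) = (10 + 11*(30 + 5*(-⅑))) - (-11 + 9*12) = (10 + 11*(30 - 5/9)) - (-11 + 108) = (10 + 11*(265/9)) - 1*97 = (10 + 2915/9) - 97 = 3005/9 - 97 = 2132/9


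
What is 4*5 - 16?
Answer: 4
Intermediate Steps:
4*5 - 16 = 20 - 16 = 4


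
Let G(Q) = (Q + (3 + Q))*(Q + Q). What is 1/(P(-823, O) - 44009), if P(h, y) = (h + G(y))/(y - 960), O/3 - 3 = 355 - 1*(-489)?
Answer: -1581/43737082 ≈ -3.6148e-5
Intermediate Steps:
O = 2541 (O = 9 + 3*(355 - 1*(-489)) = 9 + 3*(355 + 489) = 9 + 3*844 = 9 + 2532 = 2541)
G(Q) = 2*Q*(3 + 2*Q) (G(Q) = (3 + 2*Q)*(2*Q) = 2*Q*(3 + 2*Q))
P(h, y) = (h + 2*y*(3 + 2*y))/(-960 + y) (P(h, y) = (h + 2*y*(3 + 2*y))/(y - 960) = (h + 2*y*(3 + 2*y))/(-960 + y))
1/(P(-823, O) - 44009) = 1/((-823 + 2*2541*(3 + 2*2541))/(-960 + 2541) - 44009) = 1/((-823 + 2*2541*(3 + 5082))/1581 - 44009) = 1/((-823 + 2*2541*5085)/1581 - 44009) = 1/((-823 + 25841970)/1581 - 44009) = 1/((1/1581)*25841147 - 44009) = 1/(25841147/1581 - 44009) = 1/(-43737082/1581) = -1581/43737082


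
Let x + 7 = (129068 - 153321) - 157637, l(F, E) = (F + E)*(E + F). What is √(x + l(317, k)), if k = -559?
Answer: 7*I*√2517 ≈ 351.19*I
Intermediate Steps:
l(F, E) = (E + F)² (l(F, E) = (E + F)*(E + F) = (E + F)²)
x = -181897 (x = -7 + ((129068 - 153321) - 157637) = -7 + (-24253 - 157637) = -7 - 181890 = -181897)
√(x + l(317, k)) = √(-181897 + (-559 + 317)²) = √(-181897 + (-242)²) = √(-181897 + 58564) = √(-123333) = 7*I*√2517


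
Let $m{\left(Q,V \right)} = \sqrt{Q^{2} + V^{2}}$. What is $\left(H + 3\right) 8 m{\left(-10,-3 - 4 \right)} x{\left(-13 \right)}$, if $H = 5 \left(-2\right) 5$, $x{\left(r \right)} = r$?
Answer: $4888 \sqrt{149} \approx 59666.0$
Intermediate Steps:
$H = -50$ ($H = \left(-10\right) 5 = -50$)
$\left(H + 3\right) 8 m{\left(-10,-3 - 4 \right)} x{\left(-13 \right)} = \left(-50 + 3\right) 8 \sqrt{\left(-10\right)^{2} + \left(-3 - 4\right)^{2}} \left(-13\right) = \left(-47\right) 8 \sqrt{100 + \left(-7\right)^{2}} \left(-13\right) = - 376 \sqrt{100 + 49} \left(-13\right) = - 376 \sqrt{149} \left(-13\right) = 4888 \sqrt{149}$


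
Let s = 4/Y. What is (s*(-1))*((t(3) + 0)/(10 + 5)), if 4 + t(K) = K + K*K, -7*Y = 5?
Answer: 224/75 ≈ 2.9867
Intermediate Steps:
Y = -5/7 (Y = -1/7*5 = -5/7 ≈ -0.71429)
t(K) = -4 + K + K**2 (t(K) = -4 + (K + K*K) = -4 + (K + K**2) = -4 + K + K**2)
s = -28/5 (s = 4/(-5/7) = 4*(-7/5) = -28/5 ≈ -5.6000)
(s*(-1))*((t(3) + 0)/(10 + 5)) = (-28/5*(-1))*(((-4 + 3 + 3**2) + 0)/(10 + 5)) = 28*(((-4 + 3 + 9) + 0)/15)/5 = 28*((8 + 0)*(1/15))/5 = 28*(8*(1/15))/5 = (28/5)*(8/15) = 224/75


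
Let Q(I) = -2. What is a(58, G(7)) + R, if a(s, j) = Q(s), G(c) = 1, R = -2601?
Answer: -2603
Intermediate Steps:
a(s, j) = -2
a(58, G(7)) + R = -2 - 2601 = -2603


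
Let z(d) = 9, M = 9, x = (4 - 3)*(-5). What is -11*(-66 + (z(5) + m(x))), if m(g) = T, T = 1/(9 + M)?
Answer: 11275/18 ≈ 626.39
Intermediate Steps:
x = -5 (x = 1*(-5) = -5)
T = 1/18 (T = 1/(9 + 9) = 1/18 ≈ 0.055556)
m(g) = 1/18
-11*(-66 + (z(5) + m(x))) = -11*(-66 + (9 + 1/18)) = -11*(-66 + 163/18) = -11*(-1025/18) = 11275/18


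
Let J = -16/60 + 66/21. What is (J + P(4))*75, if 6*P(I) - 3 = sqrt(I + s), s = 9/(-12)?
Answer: 3545/14 + 25*sqrt(13)/4 ≈ 275.75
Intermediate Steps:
s = -3/4 (s = 9*(-1/12) = -3/4 ≈ -0.75000)
J = 302/105 (J = -16*1/60 + 66*(1/21) = -4/15 + 22/7 = 302/105 ≈ 2.8762)
P(I) = 1/2 + sqrt(-3/4 + I)/6 (P(I) = 1/2 + sqrt(I - 3/4)/6 = 1/2 + sqrt(-3/4 + I)/6)
(J + P(4))*75 = (302/105 + (1/2 + sqrt(-3 + 4*4)/12))*75 = (302/105 + (1/2 + sqrt(-3 + 16)/12))*75 = (302/105 + (1/2 + sqrt(13)/12))*75 = (709/210 + sqrt(13)/12)*75 = 3545/14 + 25*sqrt(13)/4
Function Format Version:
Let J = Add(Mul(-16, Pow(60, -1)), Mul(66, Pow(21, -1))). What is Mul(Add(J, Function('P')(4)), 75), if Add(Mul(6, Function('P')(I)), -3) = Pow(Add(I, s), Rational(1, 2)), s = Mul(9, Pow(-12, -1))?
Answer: Add(Rational(3545, 14), Mul(Rational(25, 4), Pow(13, Rational(1, 2)))) ≈ 275.75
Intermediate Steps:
s = Rational(-3, 4) (s = Mul(9, Rational(-1, 12)) = Rational(-3, 4) ≈ -0.75000)
J = Rational(302, 105) (J = Add(Mul(-16, Rational(1, 60)), Mul(66, Rational(1, 21))) = Add(Rational(-4, 15), Rational(22, 7)) = Rational(302, 105) ≈ 2.8762)
Function('P')(I) = Add(Rational(1, 2), Mul(Rational(1, 6), Pow(Add(Rational(-3, 4), I), Rational(1, 2)))) (Function('P')(I) = Add(Rational(1, 2), Mul(Rational(1, 6), Pow(Add(I, Rational(-3, 4)), Rational(1, 2)))) = Add(Rational(1, 2), Mul(Rational(1, 6), Pow(Add(Rational(-3, 4), I), Rational(1, 2)))))
Mul(Add(J, Function('P')(4)), 75) = Mul(Add(Rational(302, 105), Add(Rational(1, 2), Mul(Rational(1, 12), Pow(Add(-3, Mul(4, 4)), Rational(1, 2))))), 75) = Mul(Add(Rational(302, 105), Add(Rational(1, 2), Mul(Rational(1, 12), Pow(Add(-3, 16), Rational(1, 2))))), 75) = Mul(Add(Rational(302, 105), Add(Rational(1, 2), Mul(Rational(1, 12), Pow(13, Rational(1, 2))))), 75) = Mul(Add(Rational(709, 210), Mul(Rational(1, 12), Pow(13, Rational(1, 2)))), 75) = Add(Rational(3545, 14), Mul(Rational(25, 4), Pow(13, Rational(1, 2))))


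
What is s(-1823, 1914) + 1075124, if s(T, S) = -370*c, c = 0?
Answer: 1075124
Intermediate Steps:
s(T, S) = 0 (s(T, S) = -370*0 = 0)
s(-1823, 1914) + 1075124 = 0 + 1075124 = 1075124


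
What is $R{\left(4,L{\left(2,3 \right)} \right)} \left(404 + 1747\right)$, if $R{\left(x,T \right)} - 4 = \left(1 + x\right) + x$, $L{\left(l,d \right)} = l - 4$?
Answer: $27963$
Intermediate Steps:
$L{\left(l,d \right)} = -4 + l$
$R{\left(x,T \right)} = 5 + 2 x$ ($R{\left(x,T \right)} = 4 + \left(\left(1 + x\right) + x\right) = 4 + \left(1 + 2 x\right) = 5 + 2 x$)
$R{\left(4,L{\left(2,3 \right)} \right)} \left(404 + 1747\right) = \left(5 + 2 \cdot 4\right) \left(404 + 1747\right) = \left(5 + 8\right) 2151 = 13 \cdot 2151 = 27963$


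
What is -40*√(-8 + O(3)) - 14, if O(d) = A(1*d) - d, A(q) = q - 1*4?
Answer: -14 - 80*I*√3 ≈ -14.0 - 138.56*I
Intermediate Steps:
A(q) = -4 + q (A(q) = q - 4 = -4 + q)
O(d) = -4 (O(d) = (-4 + 1*d) - d = (-4 + d) - d = -4)
-40*√(-8 + O(3)) - 14 = -40*√(-8 - 4) - 14 = -80*I*√3 - 14 = -14 - 80*I*√3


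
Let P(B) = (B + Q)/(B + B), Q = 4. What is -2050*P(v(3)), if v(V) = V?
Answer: -7175/3 ≈ -2391.7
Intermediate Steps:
P(B) = (4 + B)/(2*B) (P(B) = (B + 4)/(B + B) = (4 + B)/((2*B)) = (4 + B)*(1/(2*B)) = (4 + B)/(2*B))
-2050*P(v(3)) = -1025*(4 + 3)/3 = -1025*7/3 = -2050*7/6 = -7175/3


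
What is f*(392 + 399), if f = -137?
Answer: -108367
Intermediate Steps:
f*(392 + 399) = -137*(392 + 399) = -137*791 = -108367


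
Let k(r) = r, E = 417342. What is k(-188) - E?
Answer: -417530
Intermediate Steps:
k(-188) - E = -188 - 1*417342 = -188 - 417342 = -417530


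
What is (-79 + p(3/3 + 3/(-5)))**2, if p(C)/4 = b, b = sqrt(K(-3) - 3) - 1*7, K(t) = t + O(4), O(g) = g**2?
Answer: 11609 - 856*sqrt(10) ≈ 8902.1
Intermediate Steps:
K(t) = 16 + t (K(t) = t + 4**2 = t + 16 = 16 + t)
b = -7 + sqrt(10) (b = sqrt((16 - 3) - 3) - 1*7 = sqrt(13 - 3) - 7 = sqrt(10) - 7 = -7 + sqrt(10) ≈ -3.8377)
p(C) = -28 + 4*sqrt(10) (p(C) = 4*(-7 + sqrt(10)) = -28 + 4*sqrt(10))
(-79 + p(3/3 + 3/(-5)))**2 = (-79 + (-28 + 4*sqrt(10)))**2 = (-107 + 4*sqrt(10))**2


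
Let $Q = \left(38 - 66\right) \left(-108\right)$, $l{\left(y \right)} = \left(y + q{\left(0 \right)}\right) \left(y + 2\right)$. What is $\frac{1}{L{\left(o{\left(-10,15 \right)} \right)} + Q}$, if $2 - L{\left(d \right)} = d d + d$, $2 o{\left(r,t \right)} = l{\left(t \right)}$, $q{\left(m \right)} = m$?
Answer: $- \frac{4}{53431} \approx -7.4863 \cdot 10^{-5}$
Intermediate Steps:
$l{\left(y \right)} = y \left(2 + y\right)$ ($l{\left(y \right)} = \left(y + 0\right) \left(y + 2\right) = y \left(2 + y\right)$)
$Q = 3024$ ($Q = \left(-28\right) \left(-108\right) = 3024$)
$o{\left(r,t \right)} = \frac{t \left(2 + t\right)}{2}$
$L{\left(d \right)} = 2 - d - d^{2}$ ($L{\left(d \right)} = 2 - \left(d d + d\right) = 2 - \left(d^{2} + d\right) = 2 - \left(d + d^{2}\right) = 2 - d - d^{2}$)
$\frac{1}{L{\left(o{\left(-10,15 \right)} \right)} + Q} = \frac{1}{\left(2 - \frac{1}{2} \cdot 15 \left(2 + 15\right) - \left(\frac{1}{2} \cdot 15 \left(2 + 15\right)\right)^{2}\right) + 3024} = \frac{1}{\left(2 - \frac{1}{2} \cdot 15 \cdot 17 - \left(\frac{1}{2} \cdot 15 \cdot 17\right)^{2}\right) + 3024} = \frac{1}{\left(2 - \frac{255}{2} - \left(\frac{255}{2}\right)^{2}\right) + 3024} = \frac{1}{\left(2 - \frac{255}{2} - \frac{65025}{4}\right) + 3024} = \frac{1}{- \frac{65527}{4} + 3024} = \frac{1}{- \frac{53431}{4}} = - \frac{4}{53431}$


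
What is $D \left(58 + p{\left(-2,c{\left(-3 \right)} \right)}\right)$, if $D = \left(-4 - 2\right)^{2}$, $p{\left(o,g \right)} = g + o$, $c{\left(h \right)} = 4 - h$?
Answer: $2268$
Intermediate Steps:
$D = 36$ ($D = \left(-4 - 2\right)^{2} = \left(-6\right)^{2} = 36$)
$D \left(58 + p{\left(-2,c{\left(-3 \right)} \right)}\right) = 36 \left(58 + \left(\left(4 - -3\right) - 2\right)\right) = 36 \left(58 + \left(\left(4 + 3\right) - 2\right)\right) = 36 \left(58 + \left(7 - 2\right)\right) = 36 \left(58 + 5\right) = 36 \cdot 63 = 2268$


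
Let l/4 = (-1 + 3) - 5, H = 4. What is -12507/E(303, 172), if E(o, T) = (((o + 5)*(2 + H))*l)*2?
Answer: 379/1344 ≈ 0.28199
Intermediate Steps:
l = -12 (l = 4*((-1 + 3) - 5) = 4*(2 - 5) = 4*(-3) = -12)
E(o, T) = -720 - 144*o (E(o, T) = (((o + 5)*(2 + 4))*(-12))*2 = (((5 + o)*6)*(-12))*2 = ((30 + 6*o)*(-12))*2 = (-360 - 72*o)*2 = -720 - 144*o)
-12507/E(303, 172) = -12507/(-720 - 144*303) = -12507/(-720 - 43632) = -12507/(-44352) = -12507*(-1/44352) = 379/1344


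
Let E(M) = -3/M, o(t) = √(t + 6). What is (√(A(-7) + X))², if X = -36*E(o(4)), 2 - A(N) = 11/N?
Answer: 25/7 + 54*√10/5 ≈ 37.724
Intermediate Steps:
o(t) = √(6 + t)
A(N) = 2 - 11/N
X = 54*√10/5 (X = -(-108)/(√(6 + 4)) = -(-108)/(√10) = -(-108)*√10/10 = -(-54)*√10/5 = 54*√10/5 ≈ 34.153)
(√(A(-7) + X))² = (√((2 - 11/(-7)) + 54*√10/5))² = (√((2 - 11*(-⅐)) + 54*√10/5))² = (√((2 + 11/7) + 54*√10/5))² = (√(25/7 + 54*√10/5))² = 25/7 + 54*√10/5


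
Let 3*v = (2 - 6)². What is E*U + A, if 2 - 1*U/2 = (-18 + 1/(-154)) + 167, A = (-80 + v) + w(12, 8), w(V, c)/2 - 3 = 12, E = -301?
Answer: 2918699/33 ≈ 88445.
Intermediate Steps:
w(V, c) = 30 (w(V, c) = 6 + 2*12 = 6 + 24 = 30)
v = 16/3 (v = (2 - 6)²/3 = (⅓)*(-4)² = (⅓)*16 = 16/3 ≈ 5.3333)
A = -134/3 (A = (-80 + 16/3) + 30 = -224/3 + 30 = -134/3 ≈ -44.667)
U = -22637/77 (U = 4 - 2*((-18 + 1/(-154)) + 167) = 4 - 2*((-18 - 1/154) + 167) = 4 - 2*(-2773/154 + 167) = 4 - 2*22945/154 = 4 - 22945/77 = -22637/77 ≈ -293.99)
E*U + A = -301*(-22637/77) - 134/3 = 973391/11 - 134/3 = 2918699/33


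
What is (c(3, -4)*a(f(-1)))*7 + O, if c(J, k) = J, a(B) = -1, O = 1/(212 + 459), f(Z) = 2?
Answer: -14090/671 ≈ -20.999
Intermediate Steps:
O = 1/671 ≈ 0.0014903
(c(3, -4)*a(f(-1)))*7 + O = (3*(-1))*7 + 1/671 = -3*7 + 1/671 = -21 + 1/671 = -14090/671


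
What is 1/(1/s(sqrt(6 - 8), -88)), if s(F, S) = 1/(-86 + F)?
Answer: -43/3699 - I*sqrt(2)/7398 ≈ -0.011625 - 0.00019116*I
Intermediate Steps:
1/(1/s(sqrt(6 - 8), -88)) = 1/(1/(1/(-86 + sqrt(6 - 8)))) = 1/(1/(1/(-86 + sqrt(-2)))) = 1/(1/(1/(-86 + I*sqrt(2)))) = 1/(-86 + I*sqrt(2))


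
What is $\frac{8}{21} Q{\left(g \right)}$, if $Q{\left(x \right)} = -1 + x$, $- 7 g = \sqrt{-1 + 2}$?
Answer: $- \frac{64}{147} \approx -0.43537$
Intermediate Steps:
$g = - \frac{1}{7}$ ($g = - \frac{\sqrt{-1 + 2}}{7} = - \frac{\sqrt{1}}{7} = \left(- \frac{1}{7}\right) 1 = - \frac{1}{7} \approx -0.14286$)
$\frac{8}{21} Q{\left(g \right)} = \frac{8}{21} \left(-1 - \frac{1}{7}\right) = 8 \cdot \frac{1}{21} \left(- \frac{8}{7}\right) = \frac{8}{21} \left(- \frac{8}{7}\right) = - \frac{64}{147}$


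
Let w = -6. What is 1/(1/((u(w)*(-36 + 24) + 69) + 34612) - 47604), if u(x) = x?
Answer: -34753/1654381811 ≈ -2.1007e-5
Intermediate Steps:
1/(1/((u(w)*(-36 + 24) + 69) + 34612) - 47604) = 1/(1/((-6*(-36 + 24) + 69) + 34612) - 47604) = 1/(1/((-6*(-12) + 69) + 34612) - 47604) = 1/(1/((72 + 69) + 34612) - 47604) = 1/(1/(141 + 34612) - 47604) = 1/(1/34753 - 47604) = 1/(-1654381811/34753) = -34753/1654381811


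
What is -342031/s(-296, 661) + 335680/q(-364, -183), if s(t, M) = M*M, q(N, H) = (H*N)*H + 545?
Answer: -4315835756261/5325827120371 ≈ -0.81036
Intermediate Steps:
q(N, H) = 545 + N*H² (q(N, H) = N*H² + 545 = 545 + N*H²)
s(t, M) = M²
-342031/s(-296, 661) + 335680/q(-364, -183) = -342031/(661²) + 335680/(545 - 364*(-183)²) = -342031/436921 + 335680/(545 - 364*33489) = -342031*1/436921 + 335680/(545 - 12189996) = -342031/436921 + 335680/(-12189451) = -342031/436921 + 335680*(-1/12189451) = -342031/436921 - 335680/12189451 = -4315835756261/5325827120371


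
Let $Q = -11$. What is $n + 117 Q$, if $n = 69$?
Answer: $-1218$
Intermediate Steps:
$n + 117 Q = 69 + 117 \left(-11\right) = 69 - 1287 = -1218$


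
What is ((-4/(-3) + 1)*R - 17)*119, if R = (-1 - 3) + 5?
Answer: -5236/3 ≈ -1745.3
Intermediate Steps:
R = 1 (R = -4 + 5 = 1)
((-4/(-3) + 1)*R - 17)*119 = ((-4/(-3) + 1)*1 - 17)*119 = ((-4*(-⅓) + 1)*1 - 17)*119 = ((4/3 + 1)*1 - 17)*119 = ((7/3)*1 - 17)*119 = (7/3 - 17)*119 = -44/3*119 = -5236/3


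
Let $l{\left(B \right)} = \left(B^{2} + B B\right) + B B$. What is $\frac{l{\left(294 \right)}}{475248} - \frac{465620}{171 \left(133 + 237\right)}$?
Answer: $- \frac{1707321305}{250574508} \approx -6.8136$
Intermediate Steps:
$l{\left(B \right)} = 3 B^{2}$ ($l{\left(B \right)} = \left(B^{2} + B^{2}\right) + B^{2} = 2 B^{2} + B^{2} = 3 B^{2}$)
$\frac{l{\left(294 \right)}}{475248} - \frac{465620}{171 \left(133 + 237\right)} = \frac{3 \cdot 294^{2}}{475248} - \frac{465620}{171 \left(133 + 237\right)} = 3 \cdot 86436 \cdot \frac{1}{475248} - \frac{465620}{171 \cdot 370} = 259308 \cdot \frac{1}{475248} - \frac{465620}{63270} = \frac{21609}{39604} - \frac{46562}{6327} = - \frac{1707321305}{250574508}$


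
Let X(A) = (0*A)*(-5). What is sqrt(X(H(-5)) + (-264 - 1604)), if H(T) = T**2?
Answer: 2*I*sqrt(467) ≈ 43.22*I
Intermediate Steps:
X(A) = 0 (X(A) = 0*(-5) = 0)
sqrt(X(H(-5)) + (-264 - 1604)) = sqrt(0 + (-264 - 1604)) = sqrt(0 - 1868) = sqrt(-1868) = 2*I*sqrt(467)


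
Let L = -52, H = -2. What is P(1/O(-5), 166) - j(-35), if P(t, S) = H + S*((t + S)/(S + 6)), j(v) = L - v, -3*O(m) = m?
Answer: 75589/430 ≈ 175.79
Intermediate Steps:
O(m) = -m/3
j(v) = -52 - v
P(t, S) = -2 + S*(S + t)/(6 + S) (P(t, S) = -2 + S*((t + S)/(S + 6)) = -2 + S*((S + t)/(6 + S)) = -2 + S*(S + t)/(6 + S))
P(1/O(-5), 166) - j(-35) = (-12 + 166² - 2*166 + 166/((-⅓*(-5))))/(6 + 166) - (-52 - 1*(-35)) = (-12 + 27556 - 332 + 166/(5/3))/172 - (-52 + 35) = (-12 + 27556 - 332 + 166*(⅗))/172 - 1*(-17) = (-12 + 27556 - 332 + 498/5)/172 + 17 = (1/172)*(136558/5) + 17 = 68279/430 + 17 = 75589/430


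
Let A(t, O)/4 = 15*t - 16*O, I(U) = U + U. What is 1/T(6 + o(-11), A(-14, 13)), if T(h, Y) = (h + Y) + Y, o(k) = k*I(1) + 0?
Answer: -1/3360 ≈ -0.00029762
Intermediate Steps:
I(U) = 2*U
o(k) = 2*k (o(k) = k*(2*1) + 0 = k*2 + 0 = 2*k + 0 = 2*k)
A(t, O) = -64*O + 60*t (A(t, O) = 4*(15*t - 16*O) = 4*(-16*O + 15*t) = -64*O + 60*t)
T(h, Y) = h + 2*Y (T(h, Y) = (Y + h) + Y = h + 2*Y)
1/T(6 + o(-11), A(-14, 13)) = 1/((6 + 2*(-11)) + 2*(-64*13 + 60*(-14))) = 1/((6 - 22) + 2*(-832 - 840)) = 1/(-16 + 2*(-1672)) = 1/(-16 - 3344) = 1/(-3360) = -1/3360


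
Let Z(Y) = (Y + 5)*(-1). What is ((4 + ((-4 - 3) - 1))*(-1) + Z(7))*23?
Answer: -184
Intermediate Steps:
Z(Y) = -5 - Y (Z(Y) = (5 + Y)*(-1) = -5 - Y)
((4 + ((-4 - 3) - 1))*(-1) + Z(7))*23 = ((4 + ((-4 - 3) - 1))*(-1) + (-5 - 1*7))*23 = ((4 + (-7 - 1))*(-1) + (-5 - 7))*23 = ((4 - 8)*(-1) - 12)*23 = (-4*(-1) - 12)*23 = (4 - 12)*23 = -8*23 = -184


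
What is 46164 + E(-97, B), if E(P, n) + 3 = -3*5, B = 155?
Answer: 46146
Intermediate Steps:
E(P, n) = -18 (E(P, n) = -3 - 3*5 = -3 - 15 = -18)
46164 + E(-97, B) = 46164 - 18 = 46146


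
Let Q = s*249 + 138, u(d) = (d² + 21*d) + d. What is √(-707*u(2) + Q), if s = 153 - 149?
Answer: I*√32802 ≈ 181.11*I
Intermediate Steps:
s = 4
u(d) = d² + 22*d
Q = 1134 (Q = 4*249 + 138 = 996 + 138 = 1134)
√(-707*u(2) + Q) = √(-1414*(22 + 2) + 1134) = √(-1414*24 + 1134) = √(-707*48 + 1134) = √(-33936 + 1134) = √(-32802) = I*√32802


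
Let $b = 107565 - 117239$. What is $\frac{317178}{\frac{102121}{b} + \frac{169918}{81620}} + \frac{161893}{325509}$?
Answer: $- \frac{3051803406899623}{81539678991} \approx -37427.0$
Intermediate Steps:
$b = -9674$ ($b = 107565 - 117239 = -9674$)
$\frac{317178}{\frac{102121}{b} + \frac{169918}{81620}} + \frac{161893}{325509} = \frac{317178}{\frac{102121}{-9674} + \frac{169918}{81620}} + \frac{161893}{325509} = \frac{317178}{102121 \left(- \frac{1}{9674}\right) + 169918 \cdot \frac{1}{81620}} + 161893 \cdot \frac{1}{325509} = \frac{317178}{- \frac{102121}{9674} + \frac{229}{110}} + \frac{161893}{325509} = \frac{317178}{- \frac{2254491}{266035}} + \frac{161893}{325509} = 317178 \left(- \frac{266035}{2254491}\right) + \frac{161893}{325509} = - \frac{9375605470}{250499} + \frac{161893}{325509} = - \frac{3051803406899623}{81539678991}$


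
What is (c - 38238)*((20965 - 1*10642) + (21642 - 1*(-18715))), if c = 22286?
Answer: -808447360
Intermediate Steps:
(c - 38238)*((20965 - 1*10642) + (21642 - 1*(-18715))) = (22286 - 38238)*((20965 - 1*10642) + (21642 - 1*(-18715))) = -15952*((20965 - 10642) + (21642 + 18715)) = -15952*(10323 + 40357) = -15952*50680 = -808447360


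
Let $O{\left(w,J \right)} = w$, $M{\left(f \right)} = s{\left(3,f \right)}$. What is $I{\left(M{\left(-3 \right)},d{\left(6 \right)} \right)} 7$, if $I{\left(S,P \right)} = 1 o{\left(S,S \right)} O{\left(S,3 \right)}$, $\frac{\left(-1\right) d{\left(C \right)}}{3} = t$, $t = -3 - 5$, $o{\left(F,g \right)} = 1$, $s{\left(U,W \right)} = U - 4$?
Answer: $-7$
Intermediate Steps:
$s{\left(U,W \right)} = -4 + U$
$M{\left(f \right)} = -1$ ($M{\left(f \right)} = -4 + 3 = -1$)
$t = -8$ ($t = -3 - 5 = -8$)
$d{\left(C \right)} = 24$ ($d{\left(C \right)} = \left(-3\right) \left(-8\right) = 24$)
$I{\left(S,P \right)} = S$ ($I{\left(S,P \right)} = 1 \cdot 1 S = 1 S = S$)
$I{\left(M{\left(-3 \right)},d{\left(6 \right)} \right)} 7 = \left(-1\right) 7 = -7$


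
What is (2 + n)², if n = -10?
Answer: 64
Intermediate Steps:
(2 + n)² = (2 - 10)² = (-8)² = 64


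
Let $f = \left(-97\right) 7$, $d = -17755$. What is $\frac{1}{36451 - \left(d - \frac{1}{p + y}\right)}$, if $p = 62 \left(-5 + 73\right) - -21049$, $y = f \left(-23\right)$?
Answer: $\frac{40882}{2216049693} \approx 1.8448 \cdot 10^{-5}$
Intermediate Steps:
$f = -679$
$y = 15617$ ($y = \left(-679\right) \left(-23\right) = 15617$)
$p = 25265$ ($p = 62 \cdot 68 + 21049 = 4216 + 21049 = 25265$)
$\frac{1}{36451 - \left(d - \frac{1}{p + y}\right)} = \frac{1}{36451 + \left(\frac{1}{25265 + 15617} - -17755\right)} = \frac{1}{36451 + \left(\frac{1}{40882} + 17755\right)} = \frac{1}{36451 + \frac{725859911}{40882}} = \frac{1}{\frac{2216049693}{40882}} = \frac{40882}{2216049693}$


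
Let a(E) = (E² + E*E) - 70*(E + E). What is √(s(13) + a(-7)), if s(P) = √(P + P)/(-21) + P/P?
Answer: √(475839 - 21*√26)/21 ≈ 32.844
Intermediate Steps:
s(P) = 1 - √2*√P/21 (s(P) = √(2*P)*(-1/21) + 1 = (√2*√P)*(-1/21) + 1 = -√2*√P/21 + 1 = 1 - √2*√P/21)
a(E) = -140*E + 2*E² (a(E) = (E² + E²) - 140*E = 2*E² - 140*E = -140*E + 2*E²)
√(s(13) + a(-7)) = √((1 - √2*√13/21) + 2*(-7)*(-70 - 7)) = √((1 - √26/21) + 2*(-7)*(-77)) = √((1 - √26/21) + 1078) = √(1079 - √26/21)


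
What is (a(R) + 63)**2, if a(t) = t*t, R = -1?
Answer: 4096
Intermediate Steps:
a(t) = t**2
(a(R) + 63)**2 = ((-1)**2 + 63)**2 = (1 + 63)**2 = 64**2 = 4096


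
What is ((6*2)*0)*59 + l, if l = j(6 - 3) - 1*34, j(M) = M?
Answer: -31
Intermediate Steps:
l = -31 (l = (6 - 3) - 1*34 = 3 - 34 = -31)
((6*2)*0)*59 + l = ((6*2)*0)*59 - 31 = (12*0)*59 - 31 = 0*59 - 31 = 0 - 31 = -31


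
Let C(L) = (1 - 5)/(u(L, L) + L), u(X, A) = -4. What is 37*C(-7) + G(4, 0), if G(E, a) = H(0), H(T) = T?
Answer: 148/11 ≈ 13.455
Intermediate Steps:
G(E, a) = 0
C(L) = -4/(-4 + L) (C(L) = (1 - 5)/(-4 + L) = -4/(-4 + L))
37*C(-7) + G(4, 0) = 37*(-4/(-4 - 7)) + 0 = 37*(-4/(-11)) + 0 = 37*(-4*(-1/11)) + 0 = 37*(4/11) + 0 = 148/11 + 0 = 148/11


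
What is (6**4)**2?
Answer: 1679616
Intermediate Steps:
(6**4)**2 = 1296**2 = 1679616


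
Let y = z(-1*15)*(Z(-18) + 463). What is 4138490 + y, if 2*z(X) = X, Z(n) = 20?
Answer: 8269735/2 ≈ 4.1349e+6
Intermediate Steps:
z(X) = X/2
y = -7245/2 (y = ((-1*15)/2)*(20 + 463) = ((½)*(-15))*483 = -15/2*483 = -7245/2 ≈ -3622.5)
4138490 + y = 4138490 - 7245/2 = 8269735/2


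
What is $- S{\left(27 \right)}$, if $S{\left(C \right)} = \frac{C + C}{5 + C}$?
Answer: $- \frac{27}{16} \approx -1.6875$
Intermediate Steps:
$S{\left(C \right)} = \frac{2 C}{5 + C}$
$- S{\left(27 \right)} = - \frac{2 \cdot 27}{5 + 27} = - \frac{2 \cdot 27}{32} = \left(-1\right) \frac{27}{16} = - \frac{27}{16}$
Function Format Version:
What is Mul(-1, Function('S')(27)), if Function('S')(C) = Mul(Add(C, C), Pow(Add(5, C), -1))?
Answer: Rational(-27, 16) ≈ -1.6875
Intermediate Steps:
Function('S')(C) = Mul(2, C, Pow(Add(5, C), -1)) (Function('S')(C) = Mul(Mul(2, C), Pow(Add(5, C), -1)) = Mul(2, C, Pow(Add(5, C), -1)))
Mul(-1, Function('S')(27)) = Mul(-1, Mul(2, 27, Pow(Add(5, 27), -1))) = Mul(-1, Mul(2, 27, Pow(32, -1))) = Mul(-1, Mul(2, 27, Rational(1, 32))) = Mul(-1, Rational(27, 16)) = Rational(-27, 16)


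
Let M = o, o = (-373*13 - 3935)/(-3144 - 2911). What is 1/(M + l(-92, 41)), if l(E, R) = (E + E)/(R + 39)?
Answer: -2422/2057 ≈ -1.1774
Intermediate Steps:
o = 8784/6055 (o = (-4849 - 3935)/(-6055) = -8784*(-1/6055) = 8784/6055 ≈ 1.4507)
l(E, R) = 2*E/(39 + R) (l(E, R) = (2*E)/(39 + R) = 2*E/(39 + R))
M = 8784/6055 ≈ 1.4507
1/(M + l(-92, 41)) = 1/(8784/6055 + 2*(-92)/(39 + 41)) = 1/(8784/6055 + 2*(-92)/80) = 1/(8784/6055 + 2*(-92)*(1/80)) = 1/(8784/6055 - 23/10) = 1/(-2057/2422) = -2422/2057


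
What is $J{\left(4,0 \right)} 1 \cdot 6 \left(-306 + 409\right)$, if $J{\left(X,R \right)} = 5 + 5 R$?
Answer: $3090$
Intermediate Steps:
$J{\left(4,0 \right)} 1 \cdot 6 \left(-306 + 409\right) = \left(5 + 5 \cdot 0\right) 1 \cdot 6 \left(-306 + 409\right) = \left(5 + 0\right) 1 \cdot 6 \cdot 103 = 5 \cdot 1 \cdot 6 \cdot 103 = 5 \cdot 6 \cdot 103 = 30 \cdot 103 = 3090$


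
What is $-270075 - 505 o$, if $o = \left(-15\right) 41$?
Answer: $40500$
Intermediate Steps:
$o = -615$
$-270075 - 505 o = -270075 - 505 \left(-615\right) = -270075 - -310575 = -270075 + 310575 = 40500$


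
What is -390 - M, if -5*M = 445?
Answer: -301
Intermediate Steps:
M = -89 (M = -1/5*445 = -89)
-390 - M = -390 - 1*(-89) = -390 + 89 = -301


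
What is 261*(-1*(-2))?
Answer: 522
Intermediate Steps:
261*(-1*(-2)) = 261*2 = 522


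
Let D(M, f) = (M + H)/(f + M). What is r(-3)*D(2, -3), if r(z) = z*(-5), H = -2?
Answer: 0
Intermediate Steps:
r(z) = -5*z
D(M, f) = (-2 + M)/(M + f) (D(M, f) = (M - 2)/(f + M) = (-2 + M)/(M + f))
r(-3)*D(2, -3) = (-5*(-3))*((-2 + 2)/(2 - 3)) = 15*(0/(-1)) = 15*(-1*0) = 15*0 = 0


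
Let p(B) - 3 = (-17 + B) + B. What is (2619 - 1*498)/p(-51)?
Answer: -2121/116 ≈ -18.284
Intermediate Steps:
p(B) = -14 + 2*B (p(B) = 3 + ((-17 + B) + B) = 3 + (-17 + 2*B) = -14 + 2*B)
(2619 - 1*498)/p(-51) = (2619 - 1*498)/(-14 + 2*(-51)) = (2619 - 498)/(-14 - 102) = 2121/(-116) = 2121*(-1/116) = -2121/116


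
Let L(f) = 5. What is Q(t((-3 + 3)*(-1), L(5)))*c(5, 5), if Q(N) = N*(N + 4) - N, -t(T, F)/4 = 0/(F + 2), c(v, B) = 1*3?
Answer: 0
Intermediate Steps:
c(v, B) = 3
t(T, F) = 0 (t(T, F) = -0/(F + 2) = -0/(2 + F) = -4*0 = 0)
Q(N) = -N + N*(4 + N) (Q(N) = N*(4 + N) - N = -N + N*(4 + N))
Q(t((-3 + 3)*(-1), L(5)))*c(5, 5) = (0*(3 + 0))*3 = (0*3)*3 = 0*3 = 0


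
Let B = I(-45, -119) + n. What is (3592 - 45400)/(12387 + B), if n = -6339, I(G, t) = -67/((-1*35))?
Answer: -1463280/211747 ≈ -6.9105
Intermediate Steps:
I(G, t) = 67/35 (I(G, t) = -67/(-35) = -67*(-1/35) = 67/35)
B = -221798/35 (B = 67/35 - 6339 = -221798/35 ≈ -6337.1)
(3592 - 45400)/(12387 + B) = (3592 - 45400)/(12387 - 221798/35) = -41808/211747/35 = -41808*35/211747 = -1463280/211747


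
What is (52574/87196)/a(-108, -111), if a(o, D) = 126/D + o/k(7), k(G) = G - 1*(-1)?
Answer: -972619/23608317 ≈ -0.041198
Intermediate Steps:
k(G) = 1 + G (k(G) = G + 1 = 1 + G)
a(o, D) = 126/D + o/8 (a(o, D) = 126/D + o/(1 + 7) = 126/D + o/8)
(52574/87196)/a(-108, -111) = (52574/87196)/(126/(-111) + (1/8)*(-108)) = (52574*(1/87196))/(126*(-1/111) - 27/2) = 26287/(43598*(-42/37 - 27/2)) = 26287/(43598*(-1083/74)) = (26287/43598)*(-74/1083) = -972619/23608317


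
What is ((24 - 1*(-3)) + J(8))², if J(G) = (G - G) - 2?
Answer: 625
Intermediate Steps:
J(G) = -2 (J(G) = 0 - 2 = -2)
((24 - 1*(-3)) + J(8))² = ((24 - 1*(-3)) - 2)² = ((24 + 3) - 2)² = (27 - 2)² = 25² = 625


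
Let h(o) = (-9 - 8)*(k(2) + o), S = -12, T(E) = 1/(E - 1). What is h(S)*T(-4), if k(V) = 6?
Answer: -102/5 ≈ -20.400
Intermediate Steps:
T(E) = 1/(-1 + E)
h(o) = -102 - 17*o (h(o) = (-9 - 8)*(6 + o) = -17*(6 + o) = -102 - 17*o)
h(S)*T(-4) = (-102 - 17*(-12))/(-1 - 4) = (-102 + 204)/(-5) = 102*(-1/5) = -102/5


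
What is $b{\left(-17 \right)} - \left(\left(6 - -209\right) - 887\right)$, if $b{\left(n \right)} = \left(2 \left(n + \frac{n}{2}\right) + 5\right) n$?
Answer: $1454$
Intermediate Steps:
$b{\left(n \right)} = n \left(5 + 3 n\right)$ ($b{\left(n \right)} = \left(2 \left(n + n \frac{1}{2}\right) + 5\right) n = \left(2 \left(n + \frac{n}{2}\right) + 5\right) n = \left(2 \frac{3 n}{2} + 5\right) n = \left(3 n + 5\right) n = \left(5 + 3 n\right) n = n \left(5 + 3 n\right)$)
$b{\left(-17 \right)} - \left(\left(6 - -209\right) - 887\right) = - 17 \left(5 + 3 \left(-17\right)\right) - \left(\left(6 - -209\right) - 887\right) = - 17 \left(5 - 51\right) - \left(\left(6 + 209\right) - 887\right) = \left(-17\right) \left(-46\right) - \left(215 - 887\right) = 782 - -672 = 782 + 672 = 1454$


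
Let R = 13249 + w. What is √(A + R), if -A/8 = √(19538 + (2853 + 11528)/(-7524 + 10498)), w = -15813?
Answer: 2*√(-1417359329 - 1487*√172850048782)/1487 ≈ 60.682*I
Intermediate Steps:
A = -4*√172850048782/1487 (A = -8*√(19538 + (2853 + 11528)/(-7524 + 10498)) = -8*√(19538 + 14381/2974) = -4*√172850048782/1487 ≈ -1118.4)
R = -2564 (R = 13249 - 15813 = -2564)
√(A + R) = √(-4*√172850048782/1487 - 2564) = √(-2564 - 4*√172850048782/1487)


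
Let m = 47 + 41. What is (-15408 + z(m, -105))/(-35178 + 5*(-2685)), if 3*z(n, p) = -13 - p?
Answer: 46132/145809 ≈ 0.31639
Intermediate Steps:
m = 88
z(n, p) = -13/3 - p/3 (z(n, p) = (-13 - p)/3 = -13/3 - p/3)
(-15408 + z(m, -105))/(-35178 + 5*(-2685)) = (-15408 + (-13/3 - 1/3*(-105)))/(-35178 + 5*(-2685)) = (-15408 + (-13/3 + 35))/(-35178 - 13425) = (-15408 + 92/3)/(-48603) = -46132/3*(-1/48603) = 46132/145809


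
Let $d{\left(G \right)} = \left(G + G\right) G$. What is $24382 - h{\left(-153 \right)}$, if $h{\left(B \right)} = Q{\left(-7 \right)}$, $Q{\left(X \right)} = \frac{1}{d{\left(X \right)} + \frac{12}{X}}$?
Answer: $\frac{16433461}{674} \approx 24382.0$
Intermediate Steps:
$d{\left(G \right)} = 2 G^{2}$ ($d{\left(G \right)} = 2 G G = 2 G^{2}$)
$Q{\left(X \right)} = \frac{1}{2 X^{2} + \frac{12}{X}}$
$h{\left(B \right)} = \frac{7}{674}$ ($h{\left(B \right)} = \frac{1}{2} \left(-7\right) \frac{1}{6 + \left(-7\right)^{3}} = \frac{1}{2} \left(-7\right) \frac{1}{6 - 343} = \frac{1}{2} \left(-7\right) \frac{1}{-337} = \frac{1}{2} \left(-7\right) \left(- \frac{1}{337}\right) = \frac{7}{674}$)
$24382 - h{\left(-153 \right)} = 24382 - \frac{7}{674} = \frac{16433461}{674}$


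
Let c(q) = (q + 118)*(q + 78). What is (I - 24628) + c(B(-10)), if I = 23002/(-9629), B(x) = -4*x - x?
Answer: -30103998/9629 ≈ -3126.4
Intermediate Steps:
B(x) = -5*x
I = -23002/9629 (I = 23002*(-1/9629) = -23002/9629 ≈ -2.3888)
c(q) = (78 + q)*(118 + q) (c(q) = (118 + q)*(78 + q) = (78 + q)*(118 + q))
(I - 24628) + c(B(-10)) = (-23002/9629 - 24628) + (9204 + (-5*(-10))² + 196*(-5*(-10))) = -237166014/9629 + (9204 + 50² + 196*50) = -237166014/9629 + (9204 + 2500 + 9800) = -237166014/9629 + 21504 = -30103998/9629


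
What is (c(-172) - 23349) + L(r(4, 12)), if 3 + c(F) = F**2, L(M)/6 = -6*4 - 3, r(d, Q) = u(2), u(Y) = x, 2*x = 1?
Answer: 6070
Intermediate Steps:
x = 1/2 (x = (1/2)*1 = 1/2 ≈ 0.50000)
u(Y) = 1/2
r(d, Q) = 1/2
L(M) = -162 (L(M) = 6*(-6*4 - 3) = 6*(-24 - 3) = 6*(-27) = -162)
c(F) = -3 + F**2
(c(-172) - 23349) + L(r(4, 12)) = ((-3 + (-172)**2) - 23349) - 162 = ((-3 + 29584) - 23349) - 162 = (29581 - 23349) - 162 = 6232 - 162 = 6070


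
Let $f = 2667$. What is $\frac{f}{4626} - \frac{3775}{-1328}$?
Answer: $\frac{3500821}{1023888} \approx 3.4191$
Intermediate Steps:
$\frac{f}{4626} - \frac{3775}{-1328} = \frac{2667}{4626} - \frac{3775}{-1328} = 2667 \cdot \frac{1}{4626} - - \frac{3775}{1328} = \frac{889}{1542} + \frac{3775}{1328} = \frac{3500821}{1023888}$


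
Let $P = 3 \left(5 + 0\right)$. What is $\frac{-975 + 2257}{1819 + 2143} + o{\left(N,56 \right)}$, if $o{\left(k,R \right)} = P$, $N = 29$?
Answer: $\frac{30356}{1981} \approx 15.324$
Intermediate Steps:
$P = 15$ ($P = 3 \cdot 5 = 15$)
$o{\left(k,R \right)} = 15$
$\frac{-975 + 2257}{1819 + 2143} + o{\left(N,56 \right)} = \frac{-975 + 2257}{1819 + 2143} + 15 = \frac{1282}{3962} + 15 = 1282 \cdot \frac{1}{3962} + 15 = \frac{641}{1981} + 15 = \frac{30356}{1981}$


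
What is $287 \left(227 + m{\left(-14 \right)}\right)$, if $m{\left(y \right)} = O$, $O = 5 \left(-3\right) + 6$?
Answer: $62566$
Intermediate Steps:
$O = -9$ ($O = -15 + 6 = -9$)
$m{\left(y \right)} = -9$
$287 \left(227 + m{\left(-14 \right)}\right) = 287 \left(227 - 9\right) = 287 \cdot 218 = 62566$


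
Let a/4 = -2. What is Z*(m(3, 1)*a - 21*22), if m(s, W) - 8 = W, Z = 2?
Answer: -1068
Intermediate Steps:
a = -8 (a = 4*(-2) = -8)
m(s, W) = 8 + W
Z*(m(3, 1)*a - 21*22) = 2*((8 + 1)*(-8) - 21*22) = 2*(9*(-8) - 462) = 2*(-72 - 462) = 2*(-534) = -1068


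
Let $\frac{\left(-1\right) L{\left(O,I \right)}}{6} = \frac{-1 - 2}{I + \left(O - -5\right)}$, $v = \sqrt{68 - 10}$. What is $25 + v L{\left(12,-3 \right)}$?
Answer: $25 + \frac{9 \sqrt{58}}{7} \approx 34.792$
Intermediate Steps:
$v = \sqrt{58} \approx 7.6158$
$L{\left(O,I \right)} = \frac{18}{5 + I + O}$ ($L{\left(O,I \right)} = - 6 \frac{-1 - 2}{I + \left(O - -5\right)} = - 6 \left(- \frac{3}{I + \left(O + 5\right)}\right) = - 6 \left(- \frac{3}{I + \left(5 + O\right)}\right) = - 6 \left(- \frac{3}{5 + I + O}\right) = \frac{18}{5 + I + O}$)
$25 + v L{\left(12,-3 \right)} = 25 + \sqrt{58} \frac{18}{5 - 3 + 12} = 25 + \sqrt{58} \cdot \frac{18}{14} = 25 + \sqrt{58} \cdot 18 \cdot \frac{1}{14} = 25 + \sqrt{58} \cdot \frac{9}{7} = 25 + \frac{9 \sqrt{58}}{7}$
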